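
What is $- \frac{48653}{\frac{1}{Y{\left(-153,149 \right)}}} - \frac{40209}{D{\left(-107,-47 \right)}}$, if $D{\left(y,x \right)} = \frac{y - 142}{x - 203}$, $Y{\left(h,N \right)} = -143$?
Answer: $\frac{574111707}{83} \approx 6.917 \cdot 10^{6}$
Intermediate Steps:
$D{\left(y,x \right)} = \frac{-142 + y}{-203 + x}$
$- \frac{48653}{\frac{1}{Y{\left(-153,149 \right)}}} - \frac{40209}{D{\left(-107,-47 \right)}} = - \frac{48653}{\frac{1}{-143}} - \frac{40209}{\frac{1}{-203 - 47} \left(-142 - 107\right)} = - \frac{48653}{- \frac{1}{143}} - \frac{40209}{\frac{1}{-250} \left(-249\right)} = \left(-48653\right) \left(-143\right) - \frac{40209}{\left(- \frac{1}{250}\right) \left(-249\right)} = 6957379 - \frac{40209}{\frac{249}{250}} = 6957379 - \frac{3350750}{83} = \frac{574111707}{83}$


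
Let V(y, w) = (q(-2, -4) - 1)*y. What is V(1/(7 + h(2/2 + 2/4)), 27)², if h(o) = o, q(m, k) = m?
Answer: 36/289 ≈ 0.12457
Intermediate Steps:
V(y, w) = -3*y (V(y, w) = (-2 - 1)*y = -3*y)
V(1/(7 + h(2/2 + 2/4)), 27)² = (-3/(7 + (2/2 + 2/4)))² = (-3/(7 + (2*(½) + 2*(¼))))² = (-3/(7 + (1 + ½)))² = (-3/(7 + 3/2))² = (-3/17/2)² = (-3*2/17)² = (-6/17)² = 36/289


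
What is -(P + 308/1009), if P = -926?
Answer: 934026/1009 ≈ 925.69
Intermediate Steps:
-(P + 308/1009) = -(-926 + 308/1009) = -1*(-934026/1009) = 934026/1009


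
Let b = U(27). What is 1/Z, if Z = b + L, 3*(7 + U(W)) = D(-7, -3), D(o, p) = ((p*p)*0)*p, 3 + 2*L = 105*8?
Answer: 2/823 ≈ 0.0024301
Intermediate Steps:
L = 837/2 (L = -3/2 + (105*8)/2 = -3/2 + (1/2)*840 = -3/2 + 420 = 837/2 ≈ 418.50)
D(o, p) = 0 (D(o, p) = (p**2*0)*p = 0*p = 0)
U(W) = -7 (U(W) = -7 + (1/3)*0 = -7 + 0 = -7)
b = -7
Z = 823/2 (Z = -7 + 837/2 = 823/2 ≈ 411.50)
1/Z = 1/(823/2) = 2/823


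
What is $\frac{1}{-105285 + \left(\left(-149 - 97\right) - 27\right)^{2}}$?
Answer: $- \frac{1}{30756} \approx -3.2514 \cdot 10^{-5}$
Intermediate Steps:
$\frac{1}{-105285 + \left(\left(-149 - 97\right) - 27\right)^{2}} = \frac{1}{-105285 + \left(-246 - 27\right)^{2}} = \frac{1}{-105285 + \left(-273\right)^{2}} = \frac{1}{-105285 + 74529} = \frac{1}{-30756} = - \frac{1}{30756}$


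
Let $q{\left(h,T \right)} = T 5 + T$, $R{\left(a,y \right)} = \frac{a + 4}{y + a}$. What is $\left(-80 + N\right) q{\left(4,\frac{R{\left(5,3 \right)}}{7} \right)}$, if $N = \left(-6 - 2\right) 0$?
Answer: $- \frac{540}{7} \approx -77.143$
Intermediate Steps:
$R{\left(a,y \right)} = \frac{4 + a}{a + y}$
$N = 0$ ($N = \left(-8\right) 0 = 0$)
$q{\left(h,T \right)} = 6 T$ ($q{\left(h,T \right)} = 5 T + T = 6 T$)
$\left(-80 + N\right) q{\left(4,\frac{R{\left(5,3 \right)}}{7} \right)} = \left(-80 + 0\right) 6 \frac{\frac{1}{5 + 3} \left(4 + 5\right)}{7} = - 80 \cdot 6 \cdot \frac{1}{8} \cdot 9 \cdot \frac{1}{7} = - 80 \cdot 6 \cdot \frac{9}{8} \cdot \frac{1}{7} = - 80 \cdot 6 \cdot \frac{9}{56} = \left(-80\right) \frac{27}{28} = - \frac{540}{7}$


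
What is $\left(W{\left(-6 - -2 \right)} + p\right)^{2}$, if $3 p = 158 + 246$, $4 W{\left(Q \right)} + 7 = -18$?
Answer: $\frac{2374681}{144} \approx 16491.0$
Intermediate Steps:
$W{\left(Q \right)} = - \frac{25}{4}$ ($W{\left(Q \right)} = - \frac{7}{4} + \frac{1}{4} \left(-18\right) = - \frac{7}{4} - \frac{9}{2} = - \frac{25}{4}$)
$p = \frac{404}{3}$ ($p = \frac{158 + 246}{3} = \frac{1}{3} \cdot 404 = \frac{404}{3} \approx 134.67$)
$\left(W{\left(-6 - -2 \right)} + p\right)^{2} = \left(- \frac{25}{4} + \frac{404}{3}\right)^{2} = \left(\frac{1541}{12}\right)^{2} = \frac{2374681}{144}$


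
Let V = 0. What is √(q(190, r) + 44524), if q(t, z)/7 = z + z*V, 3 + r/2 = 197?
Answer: 2*√11810 ≈ 217.35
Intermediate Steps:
r = 388 (r = -6 + 2*197 = -6 + 394 = 388)
q(t, z) = 7*z (q(t, z) = 7*(z + z*0) = 7*(z + 0) = 7*z)
√(q(190, r) + 44524) = √(7*388 + 44524) = √(2716 + 44524) = √47240 = 2*√11810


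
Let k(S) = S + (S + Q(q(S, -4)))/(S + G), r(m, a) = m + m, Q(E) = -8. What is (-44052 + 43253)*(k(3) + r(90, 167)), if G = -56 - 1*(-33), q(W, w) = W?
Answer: -585667/4 ≈ -1.4642e+5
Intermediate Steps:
r(m, a) = 2*m
G = -23 (G = -56 + 33 = -23)
k(S) = S + (-8 + S)/(-23 + S) (k(S) = S + (S - 8)/(S - 23) = S + (-8 + S)/(-23 + S))
(-44052 + 43253)*(k(3) + r(90, 167)) = (-44052 + 43253)*((-8 + 3**2 - 22*3)/(-23 + 3) + 2*90) = -799*((-8 + 9 - 66)/(-20) + 180) = -799*(-1/20*(-65) + 180) = -799*(13/4 + 180) = -799*733/4 = -585667/4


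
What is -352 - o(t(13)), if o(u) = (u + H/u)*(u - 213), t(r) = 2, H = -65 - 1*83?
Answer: -15544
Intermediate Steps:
H = -148 (H = -65 - 83 = -148)
o(u) = (-213 + u)*(u - 148/u) (o(u) = (u - 148/u)*(u - 213) = (u - 148/u)*(-213 + u) = (-213 + u)*(u - 148/u))
-352 - o(t(13)) = -352 - (-148 + 2**2 - 213*2 + 31524/2) = -352 - (-148 + 4 - 426 + 31524*(1/2)) = -352 - (-148 + 4 - 426 + 15762) = -352 - 1*15192 = -352 - 15192 = -15544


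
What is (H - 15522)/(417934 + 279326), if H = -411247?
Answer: -426769/697260 ≈ -0.61207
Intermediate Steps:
(H - 15522)/(417934 + 279326) = (-411247 - 15522)/(417934 + 279326) = -426769/697260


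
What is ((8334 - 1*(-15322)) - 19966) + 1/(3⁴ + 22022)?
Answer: 81560071/22103 ≈ 3690.0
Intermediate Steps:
((8334 - 1*(-15322)) - 19966) + 1/(3⁴ + 22022) = ((8334 + 15322) - 19966) + 1/(81 + 22022) = (23656 - 19966) + 1/22103 = 3690 + 1/22103 = 81560071/22103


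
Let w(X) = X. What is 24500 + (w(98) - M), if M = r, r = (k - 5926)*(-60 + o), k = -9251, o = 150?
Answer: 1390528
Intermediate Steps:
r = -1365930 (r = (-9251 - 5926)*(-60 + 150) = -15177*90 = -1365930)
M = -1365930
24500 + (w(98) - M) = 24500 + (98 - 1*(-1365930)) = 24500 + (98 + 1365930) = 24500 + 1366028 = 1390528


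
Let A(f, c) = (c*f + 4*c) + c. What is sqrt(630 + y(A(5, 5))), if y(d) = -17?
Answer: sqrt(613) ≈ 24.759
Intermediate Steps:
A(f, c) = 5*c + c*f (A(f, c) = (4*c + c*f) + c = 5*c + c*f)
sqrt(630 + y(A(5, 5))) = sqrt(630 - 17) = sqrt(613)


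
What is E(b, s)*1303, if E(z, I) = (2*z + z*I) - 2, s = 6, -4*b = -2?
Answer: 2606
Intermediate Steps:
b = ½ (b = -¼*(-2) = ½ ≈ 0.50000)
E(z, I) = -2 + 2*z + I*z (E(z, I) = (2*z + I*z) - 2 = -2 + 2*z + I*z)
E(b, s)*1303 = (-2 + 2*(½) + 6*(½))*1303 = (-2 + 1 + 3)*1303 = 2*1303 = 2606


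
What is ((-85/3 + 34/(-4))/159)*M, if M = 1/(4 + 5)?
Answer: -221/8586 ≈ -0.025740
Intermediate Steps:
M = 1/9 ≈ 0.11111
((-85/3 + 34/(-4))/159)*M = ((-85/3 + 34/(-4))/159)*(1/9) = ((-85*1/3 + 34*(-1/4))*(1/159))*(1/9) = ((-85/3 - 17/2)*(1/159))*(1/9) = -221/6*1/159*(1/9) = -221/954*1/9 = -221/8586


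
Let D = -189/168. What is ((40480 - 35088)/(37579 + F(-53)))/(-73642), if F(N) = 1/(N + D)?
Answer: -1167368/599140228879 ≈ -1.9484e-6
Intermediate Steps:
D = -9/8 (D = -189*1/168 = -9/8 ≈ -1.1250)
F(N) = 1/(-9/8 + N) (F(N) = 1/(N - 9/8) = 1/(-9/8 + N))
((40480 - 35088)/(37579 + F(-53)))/(-73642) = ((40480 - 35088)/(37579 + 8/(-9 + 8*(-53))))/(-73642) = (5392/(37579 + 8/(-9 - 424)))*(-1/73642) = (5392/(37579 + 8/(-433)))*(-1/73642) = (5392/(37579 + 8*(-1/433)))*(-1/73642) = (5392/(37579 - 8/433))*(-1/73642) = (5392/(16271699/433))*(-1/73642) = (5392*(433/16271699))*(-1/73642) = (2334736/16271699)*(-1/73642) = -1167368/599140228879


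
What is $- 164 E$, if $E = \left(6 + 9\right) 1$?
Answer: $-2460$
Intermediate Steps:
$E = 15$ ($E = 15 \cdot 1 = 15$)
$- 164 E = \left(-164\right) 15 = -2460$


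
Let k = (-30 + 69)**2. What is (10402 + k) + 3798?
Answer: 15721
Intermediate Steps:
k = 1521 (k = 39**2 = 1521)
(10402 + k) + 3798 = (10402 + 1521) + 3798 = 11923 + 3798 = 15721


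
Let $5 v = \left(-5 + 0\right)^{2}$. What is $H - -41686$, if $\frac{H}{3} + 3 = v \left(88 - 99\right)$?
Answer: $41512$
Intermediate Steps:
$v = 5$ ($v = \frac{\left(-5 + 0\right)^{2}}{5} = \frac{\left(-5\right)^{2}}{5} = \frac{1}{5} \cdot 25 = 5$)
$H = -174$ ($H = -9 + 3 \cdot 5 \left(88 - 99\right) = -9 + 3 \cdot 5 \left(-11\right) = -9 + 3 \left(-55\right) = -9 - 165 = -174$)
$H - -41686 = -174 - -41686 = -174 + 41686 = 41512$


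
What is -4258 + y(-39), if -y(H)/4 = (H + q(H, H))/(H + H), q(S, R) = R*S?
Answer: -4182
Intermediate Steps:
y(H) = -2*(H + H²)/H (y(H) = -4*(H + H*H)/(H + H) = -4*(H + H²)/(2*H) = -4*(H + H²)*1/(2*H) = -2*(H + H²)/H)
-4258 + y(-39) = -4258 + (-2 - 2*(-39)) = -4258 + (-2 + 78) = -4258 + 76 = -4182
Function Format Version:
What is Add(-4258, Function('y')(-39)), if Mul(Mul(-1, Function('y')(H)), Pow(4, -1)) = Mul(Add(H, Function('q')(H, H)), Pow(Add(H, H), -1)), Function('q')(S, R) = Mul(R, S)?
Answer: -4182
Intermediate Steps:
Function('y')(H) = Mul(-2, Pow(H, -1), Add(H, Pow(H, 2))) (Function('y')(H) = Mul(-4, Mul(Add(H, Mul(H, H)), Pow(Add(H, H), -1))) = Mul(-4, Mul(Add(H, Pow(H, 2)), Pow(Mul(2, H), -1))) = Mul(-4, Mul(Add(H, Pow(H, 2)), Mul(Rational(1, 2), Pow(H, -1)))) = Mul(-4, Mul(Rational(1, 2), Pow(H, -1), Add(H, Pow(H, 2)))) = Mul(-2, Pow(H, -1), Add(H, Pow(H, 2))))
Add(-4258, Function('y')(-39)) = Add(-4258, Add(-2, Mul(-2, -39))) = Add(-4258, Add(-2, 78)) = Add(-4258, 76) = -4182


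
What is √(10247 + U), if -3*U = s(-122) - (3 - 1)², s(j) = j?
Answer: √10289 ≈ 101.43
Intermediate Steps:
U = 42 (U = -(-122 - (3 - 1)²)/3 = -(-122 - 1*2²)/3 = -(-122 - 1*4)/3 = -(-122 - 4)/3 = -⅓*(-126) = 42)
√(10247 + U) = √(10247 + 42) = √10289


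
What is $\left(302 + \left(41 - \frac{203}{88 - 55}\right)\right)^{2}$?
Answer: $\frac{123565456}{1089} \approx 1.1347 \cdot 10^{5}$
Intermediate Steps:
$\left(302 + \left(41 - \frac{203}{88 - 55}\right)\right)^{2} = \left(302 + \left(41 - \frac{203}{33}\right)\right)^{2} = \left(302 + \frac{1150}{33}\right)^{2} = \left(\frac{11116}{33}\right)^{2} = \frac{123565456}{1089}$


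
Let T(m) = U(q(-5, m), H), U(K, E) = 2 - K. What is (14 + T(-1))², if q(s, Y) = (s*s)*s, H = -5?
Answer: 19881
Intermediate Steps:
q(s, Y) = s³ (q(s, Y) = s²*s = s³)
T(m) = 127 (T(m) = 2 - 1*(-5)³ = 2 - 1*(-125) = 2 + 125 = 127)
(14 + T(-1))² = (14 + 127)² = 141² = 19881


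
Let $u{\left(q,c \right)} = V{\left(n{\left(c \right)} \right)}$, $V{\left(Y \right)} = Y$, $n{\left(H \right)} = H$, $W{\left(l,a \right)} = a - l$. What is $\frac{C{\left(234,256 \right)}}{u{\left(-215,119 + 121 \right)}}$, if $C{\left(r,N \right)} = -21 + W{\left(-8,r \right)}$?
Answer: $\frac{221}{240} \approx 0.92083$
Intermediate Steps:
$u{\left(q,c \right)} = c$
$C{\left(r,N \right)} = -13 + r$ ($C{\left(r,N \right)} = -21 + \left(r - -8\right) = -21 + \left(r + 8\right) = -21 + \left(8 + r\right) = -13 + r$)
$\frac{C{\left(234,256 \right)}}{u{\left(-215,119 + 121 \right)}} = \frac{-13 + 234}{119 + 121} = \frac{221}{240}$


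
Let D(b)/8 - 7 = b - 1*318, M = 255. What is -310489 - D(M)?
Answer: -310041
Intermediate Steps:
D(b) = -2488 + 8*b (D(b) = 56 + 8*(b - 1*318) = 56 + 8*(b - 318) = 56 + 8*(-318 + b) = 56 + (-2544 + 8*b) = -2488 + 8*b)
-310489 - D(M) = -310489 - (-2488 + 8*255) = -310489 - (-2488 + 2040) = -310489 - 1*(-448) = -310489 + 448 = -310041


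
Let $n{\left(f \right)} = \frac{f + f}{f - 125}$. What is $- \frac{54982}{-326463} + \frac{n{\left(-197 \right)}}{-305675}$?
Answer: $\frac{2705801965639}{16066443981525} \approx 0.16841$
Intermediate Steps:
$n{\left(f \right)} = \frac{2 f}{-125 + f}$
$- \frac{54982}{-326463} + \frac{n{\left(-197 \right)}}{-305675} = - \frac{54982}{-326463} + \frac{2 \left(-197\right) \frac{1}{-125 - 197}}{-305675} = \left(-54982\right) \left(- \frac{1}{326463}\right) + 2 \left(-197\right) \frac{1}{-322} \left(- \frac{1}{305675}\right) = \frac{54982}{326463} + 2 \left(-197\right) \left(- \frac{1}{322}\right) \left(- \frac{1}{305675}\right) = \frac{54982}{326463} + \frac{197}{161} \left(- \frac{1}{305675}\right) = \frac{54982}{326463} - \frac{197}{49213675} = \frac{2705801965639}{16066443981525}$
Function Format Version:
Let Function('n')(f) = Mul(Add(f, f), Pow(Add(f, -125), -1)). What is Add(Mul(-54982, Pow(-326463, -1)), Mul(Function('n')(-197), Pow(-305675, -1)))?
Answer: Rational(2705801965639, 16066443981525) ≈ 0.16841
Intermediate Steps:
Function('n')(f) = Mul(2, f, Pow(Add(-125, f), -1)) (Function('n')(f) = Mul(Mul(2, f), Pow(Add(-125, f), -1)) = Mul(2, f, Pow(Add(-125, f), -1)))
Add(Mul(-54982, Pow(-326463, -1)), Mul(Function('n')(-197), Pow(-305675, -1))) = Add(Mul(-54982, Pow(-326463, -1)), Mul(Mul(2, -197, Pow(Add(-125, -197), -1)), Pow(-305675, -1))) = Add(Mul(-54982, Rational(-1, 326463)), Mul(Mul(2, -197, Pow(-322, -1)), Rational(-1, 305675))) = Add(Rational(54982, 326463), Mul(Mul(2, -197, Rational(-1, 322)), Rational(-1, 305675))) = Add(Rational(54982, 326463), Mul(Rational(197, 161), Rational(-1, 305675))) = Add(Rational(54982, 326463), Rational(-197, 49213675)) = Rational(2705801965639, 16066443981525)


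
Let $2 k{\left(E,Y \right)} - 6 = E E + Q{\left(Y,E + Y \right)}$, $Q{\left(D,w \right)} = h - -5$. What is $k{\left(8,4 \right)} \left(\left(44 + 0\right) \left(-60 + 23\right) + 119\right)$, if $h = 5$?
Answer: $-60360$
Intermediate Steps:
$Q{\left(D,w \right)} = 10$ ($Q{\left(D,w \right)} = 5 - -5 = 5 + 5 = 10$)
$k{\left(E,Y \right)} = 8 + \frac{E^{2}}{2}$ ($k{\left(E,Y \right)} = 3 + \frac{E E + 10}{2} = 3 + \frac{E^{2} + 10}{2} = 3 + \frac{10 + E^{2}}{2} = 3 + \left(5 + \frac{E^{2}}{2}\right) = 8 + \frac{E^{2}}{2}$)
$k{\left(8,4 \right)} \left(\left(44 + 0\right) \left(-60 + 23\right) + 119\right) = \left(8 + \frac{8^{2}}{2}\right) \left(\left(44 + 0\right) \left(-60 + 23\right) + 119\right) = \left(8 + \frac{1}{2} \cdot 64\right) \left(44 \left(-37\right) + 119\right) = \left(8 + 32\right) \left(-1628 + 119\right) = 40 \left(-1509\right) = -60360$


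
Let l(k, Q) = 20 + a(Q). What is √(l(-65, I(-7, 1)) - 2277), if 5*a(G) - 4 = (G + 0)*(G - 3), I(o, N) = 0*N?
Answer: I*√56405/5 ≈ 47.499*I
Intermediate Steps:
I(o, N) = 0
a(G) = ⅘ + G*(-3 + G)/5 (a(G) = ⅘ + ((G + 0)*(G - 3))/5 = ⅘ + (G*(-3 + G))/5 = ⅘ + G*(-3 + G)/5)
l(k, Q) = 104/5 - 3*Q/5 + Q²/5 (l(k, Q) = 20 + (⅘ - 3*Q/5 + Q²/5) = 104/5 - 3*Q/5 + Q²/5)
√(l(-65, I(-7, 1)) - 2277) = √((104/5 - ⅗*0 + (⅕)*0²) - 2277) = √((104/5 + 0 + (⅕)*0) - 2277) = √((104/5 + 0 + 0) - 2277) = √(104/5 - 2277) = √(-11281/5) = I*√56405/5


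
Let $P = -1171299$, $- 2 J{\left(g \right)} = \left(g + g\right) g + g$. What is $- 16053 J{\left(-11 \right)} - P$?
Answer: $\frac{6050841}{2} \approx 3.0254 \cdot 10^{6}$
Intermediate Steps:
$J{\left(g \right)} = - g^{2} - \frac{g}{2}$ ($J{\left(g \right)} = - \frac{\left(g + g\right) g + g}{2} = - \frac{2 g g + g}{2} = - \frac{2 g^{2} + g}{2} = - \frac{g + 2 g^{2}}{2} = - g^{2} - \frac{g}{2}$)
$- 16053 J{\left(-11 \right)} - P = - 16053 \left(\left(-1\right) \left(-11\right) \left(\frac{1}{2} - 11\right)\right) - -1171299 = - 16053 \left(\left(-1\right) \left(-11\right) \left(- \frac{21}{2}\right)\right) + 1171299 = \left(-16053\right) \left(- \frac{231}{2}\right) + 1171299 = \frac{3708243}{2} + 1171299 = \frac{6050841}{2}$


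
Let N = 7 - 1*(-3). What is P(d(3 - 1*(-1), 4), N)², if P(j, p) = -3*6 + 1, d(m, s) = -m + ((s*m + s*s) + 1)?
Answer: 289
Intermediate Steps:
N = 10 (N = 7 + 3 = 10)
d(m, s) = 1 + s² - m + m*s (d(m, s) = -m + ((m*s + s²) + 1) = -m + ((s² + m*s) + 1) = -m + (1 + s² + m*s) = 1 + s² - m + m*s)
P(j, p) = -17 (P(j, p) = -18 + 1 = -17)
P(d(3 - 1*(-1), 4), N)² = (-17)² = 289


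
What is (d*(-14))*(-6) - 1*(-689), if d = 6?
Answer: 1193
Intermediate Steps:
(d*(-14))*(-6) - 1*(-689) = (6*(-14))*(-6) - 1*(-689) = -84*(-6) + 689 = 504 + 689 = 1193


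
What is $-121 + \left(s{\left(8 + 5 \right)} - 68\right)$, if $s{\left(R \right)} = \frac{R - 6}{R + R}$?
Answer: $- \frac{4907}{26} \approx -188.73$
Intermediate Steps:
$s{\left(R \right)} = \frac{-6 + R}{2 R}$
$-121 + \left(s{\left(8 + 5 \right)} - 68\right) = -121 - \left(68 - \frac{-6 + \left(8 + 5\right)}{2 \left(8 + 5\right)}\right) = -121 - \left(68 - \frac{-6 + 13}{2 \cdot 13}\right) = -121 - \left(68 - \frac{7}{26}\right) = -121 + \left(\frac{7}{26} - 68\right) = -121 - \frac{1761}{26} = - \frac{4907}{26}$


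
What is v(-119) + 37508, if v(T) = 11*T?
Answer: 36199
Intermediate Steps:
v(-119) + 37508 = 11*(-119) + 37508 = -1309 + 37508 = 36199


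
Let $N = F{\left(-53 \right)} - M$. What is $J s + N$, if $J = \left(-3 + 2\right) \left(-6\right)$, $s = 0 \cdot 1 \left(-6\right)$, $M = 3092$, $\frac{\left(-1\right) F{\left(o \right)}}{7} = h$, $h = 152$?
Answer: $-4156$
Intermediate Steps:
$F{\left(o \right)} = -1064$ ($F{\left(o \right)} = \left(-7\right) 152 = -1064$)
$s = 0$ ($s = 0 \left(-6\right) = 0$)
$J = 6$ ($J = \left(-1\right) \left(-6\right) = 6$)
$N = -4156$ ($N = -1064 - 3092 = -4156$)
$J s + N = 6 \cdot 0 - 4156 = 0 - 4156 = -4156$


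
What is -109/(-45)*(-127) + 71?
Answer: -10648/45 ≈ -236.62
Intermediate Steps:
-109/(-45)*(-127) + 71 = -109*(-1/45)*(-127) + 71 = (109/45)*(-127) + 71 = -13843/45 + 71 = -10648/45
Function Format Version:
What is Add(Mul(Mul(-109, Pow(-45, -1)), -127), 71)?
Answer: Rational(-10648, 45) ≈ -236.62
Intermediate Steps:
Add(Mul(Mul(-109, Pow(-45, -1)), -127), 71) = Add(Mul(Mul(-109, Rational(-1, 45)), -127), 71) = Add(Mul(Rational(109, 45), -127), 71) = Add(Rational(-13843, 45), 71) = Rational(-10648, 45)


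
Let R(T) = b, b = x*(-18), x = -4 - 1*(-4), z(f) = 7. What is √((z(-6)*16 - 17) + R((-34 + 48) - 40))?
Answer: √95 ≈ 9.7468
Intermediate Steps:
x = 0 (x = -4 + 4 = 0)
b = 0 (b = 0*(-18) = 0)
R(T) = 0
√((z(-6)*16 - 17) + R((-34 + 48) - 40)) = √((7*16 - 17) + 0) = √((112 - 17) + 0) = √(95 + 0) = √95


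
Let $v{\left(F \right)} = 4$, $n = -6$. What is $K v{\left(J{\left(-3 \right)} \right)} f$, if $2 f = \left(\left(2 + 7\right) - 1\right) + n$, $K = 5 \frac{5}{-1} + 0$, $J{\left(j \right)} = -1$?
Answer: $-100$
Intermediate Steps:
$K = -25$ ($K = 5 \cdot 5 \left(-1\right) + 0 = 5 \left(-5\right) + 0 = -25 + 0 = -25$)
$f = 1$ ($f = \frac{\left(\left(2 + 7\right) - 1\right) - 6}{2} = \frac{\left(9 - 1\right) - 6}{2} = \frac{8 - 6}{2} = \frac{1}{2} \cdot 2 = 1$)
$K v{\left(J{\left(-3 \right)} \right)} f = \left(-25\right) 4 \cdot 1 = \left(-100\right) 1 = -100$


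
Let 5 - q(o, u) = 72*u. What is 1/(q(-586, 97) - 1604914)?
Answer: -1/1611893 ≈ -6.2039e-7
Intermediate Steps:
q(o, u) = 5 - 72*u
1/(q(-586, 97) - 1604914) = 1/((5 - 72*97) - 1604914) = 1/((5 - 6984) - 1604914) = 1/(-6979 - 1604914) = 1/(-1611893) = -1/1611893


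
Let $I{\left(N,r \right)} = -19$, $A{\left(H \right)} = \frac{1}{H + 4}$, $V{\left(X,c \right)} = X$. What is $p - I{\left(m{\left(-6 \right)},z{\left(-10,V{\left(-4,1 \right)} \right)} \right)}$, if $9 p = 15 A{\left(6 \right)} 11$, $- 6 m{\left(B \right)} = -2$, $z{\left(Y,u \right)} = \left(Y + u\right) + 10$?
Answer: $\frac{125}{6} \approx 20.833$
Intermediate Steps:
$A{\left(H \right)} = \frac{1}{4 + H}$
$z{\left(Y,u \right)} = 10 + Y + u$
$m{\left(B \right)} = \frac{1}{3}$ ($m{\left(B \right)} = \left(- \frac{1}{6}\right) \left(-2\right) = \frac{1}{3}$)
$p = \frac{11}{6}$ ($p = \frac{\frac{15}{4 + 6} \cdot 11}{9} = \frac{\frac{15}{10} \cdot 11}{9} = \frac{15 \cdot \frac{1}{10} \cdot 11}{9} = \frac{\frac{3}{2} \cdot 11}{9} = \frac{1}{9} \cdot \frac{33}{2} = \frac{11}{6} \approx 1.8333$)
$p - I{\left(m{\left(-6 \right)},z{\left(-10,V{\left(-4,1 \right)} \right)} \right)} = \frac{11}{6} - -19 = \frac{11}{6} + 19 = \frac{125}{6}$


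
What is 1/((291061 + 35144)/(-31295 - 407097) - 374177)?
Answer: -438392/164036529589 ≈ -2.6725e-6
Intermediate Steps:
1/((291061 + 35144)/(-31295 - 407097) - 374177) = 1/(326205/(-438392) - 374177) = 1/(326205*(-1/438392) - 374177) = 1/(-326205/438392 - 374177) = 1/(-164036529589/438392) = -438392/164036529589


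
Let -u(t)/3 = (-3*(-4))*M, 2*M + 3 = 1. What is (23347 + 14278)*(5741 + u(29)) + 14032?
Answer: 217373657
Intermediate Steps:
M = -1 (M = -3/2 + (½)*1 = -3/2 + ½ = -1)
u(t) = 36 (u(t) = -3*(-3*(-4))*(-1) = -36*(-1) = -3*(-12) = 36)
(23347 + 14278)*(5741 + u(29)) + 14032 = (23347 + 14278)*(5741 + 36) + 14032 = 37625*5777 + 14032 = 217359625 + 14032 = 217373657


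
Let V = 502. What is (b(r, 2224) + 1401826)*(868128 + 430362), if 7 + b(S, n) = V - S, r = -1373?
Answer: 1822682622060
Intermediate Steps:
b(S, n) = 495 - S (b(S, n) = -7 + (502 - S) = 495 - S)
(b(r, 2224) + 1401826)*(868128 + 430362) = ((495 - 1*(-1373)) + 1401826)*(868128 + 430362) = ((495 + 1373) + 1401826)*1298490 = (1868 + 1401826)*1298490 = 1403694*1298490 = 1822682622060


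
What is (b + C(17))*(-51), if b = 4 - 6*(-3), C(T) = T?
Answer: -1989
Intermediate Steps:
b = 22 (b = 4 + 18 = 22)
(b + C(17))*(-51) = (22 + 17)*(-51) = 39*(-51) = -1989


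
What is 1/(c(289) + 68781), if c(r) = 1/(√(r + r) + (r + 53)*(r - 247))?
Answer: 14191165418322/976082549625575767 + 17*√2/976082549625575767 ≈ 1.4539e-5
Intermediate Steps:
c(r) = 1/(√2*√r + (-247 + r)*(53 + r)) (c(r) = 1/(√(2*r) + (53 + r)*(-247 + r)) = 1/(√2*√r + (-247 + r)*(53 + r)))
1/(c(289) + 68781) = 1/(1/(-13091 + 289² - 194*289 + √2*√289) + 68781) = 1/(1/(-13091 + 83521 - 56066 + √2*17) + 68781) = 1/(1/(-13091 + 83521 - 56066 + 17*√2) + 68781) = 1/(1/(14364 + 17*√2) + 68781) = 1/(68781 + 1/(14364 + 17*√2))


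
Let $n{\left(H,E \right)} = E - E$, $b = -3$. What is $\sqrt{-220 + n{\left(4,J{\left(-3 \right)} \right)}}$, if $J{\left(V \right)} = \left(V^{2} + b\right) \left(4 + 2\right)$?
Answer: $2 i \sqrt{55} \approx 14.832 i$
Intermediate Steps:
$J{\left(V \right)} = -18 + 6 V^{2}$ ($J{\left(V \right)} = \left(V^{2} - 3\right) \left(4 + 2\right) = \left(-3 + V^{2}\right) 6 = -18 + 6 V^{2}$)
$n{\left(H,E \right)} = 0$
$\sqrt{-220 + n{\left(4,J{\left(-3 \right)} \right)}} = \sqrt{-220 + 0} = \sqrt{-220} = 2 i \sqrt{55}$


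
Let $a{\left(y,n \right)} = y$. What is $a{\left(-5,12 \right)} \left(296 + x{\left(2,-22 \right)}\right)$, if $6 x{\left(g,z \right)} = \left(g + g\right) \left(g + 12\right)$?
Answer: $- \frac{4580}{3} \approx -1526.7$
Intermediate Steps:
$x{\left(g,z \right)} = \frac{g \left(12 + g\right)}{3}$ ($x{\left(g,z \right)} = \frac{\left(g + g\right) \left(g + 12\right)}{6} = \frac{2 g \left(12 + g\right)}{6} = \frac{g \left(12 + g\right)}{3}$)
$a{\left(-5,12 \right)} \left(296 + x{\left(2,-22 \right)}\right) = - 5 \left(296 + \frac{1}{3} \cdot 2 \left(12 + 2\right)\right) = - 5 \left(296 + \frac{1}{3} \cdot 2 \cdot 14\right) = - 5 \left(296 + \frac{28}{3}\right) = \left(-5\right) \frac{916}{3} = - \frac{4580}{3}$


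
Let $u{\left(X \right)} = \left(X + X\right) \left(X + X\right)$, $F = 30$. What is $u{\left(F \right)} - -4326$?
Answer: $7926$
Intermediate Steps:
$u{\left(X \right)} = 4 X^{2}$ ($u{\left(X \right)} = 2 X 2 X = 4 X^{2}$)
$u{\left(F \right)} - -4326 = 4 \cdot 30^{2} - -4326 = 4 \cdot 900 + 4326 = 3600 + 4326 = 7926$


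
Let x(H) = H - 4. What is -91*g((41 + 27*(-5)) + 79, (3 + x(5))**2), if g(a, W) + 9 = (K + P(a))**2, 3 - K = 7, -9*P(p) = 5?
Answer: -86632/81 ≈ -1069.5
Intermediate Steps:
P(p) = -5/9 (P(p) = -1/9*5 = -5/9)
x(H) = -4 + H
K = -4 (K = 3 - 1*7 = 3 - 7 = -4)
g(a, W) = 952/81 (g(a, W) = -9 + (-4 - 5/9)**2 = -9 + (-41/9)**2 = -9 + 1681/81 = 952/81)
-91*g((41 + 27*(-5)) + 79, (3 + x(5))**2) = -91*952/81 = -86632/81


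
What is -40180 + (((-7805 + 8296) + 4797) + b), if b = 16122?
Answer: -18770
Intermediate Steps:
-40180 + (((-7805 + 8296) + 4797) + b) = -40180 + (((-7805 + 8296) + 4797) + 16122) = -40180 + ((491 + 4797) + 16122) = -40180 + (5288 + 16122) = -40180 + 21410 = -18770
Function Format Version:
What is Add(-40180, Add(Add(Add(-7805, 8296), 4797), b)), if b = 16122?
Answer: -18770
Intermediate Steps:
Add(-40180, Add(Add(Add(-7805, 8296), 4797), b)) = Add(-40180, Add(Add(Add(-7805, 8296), 4797), 16122)) = Add(-40180, Add(Add(491, 4797), 16122)) = Add(-40180, Add(5288, 16122)) = Add(-40180, 21410) = -18770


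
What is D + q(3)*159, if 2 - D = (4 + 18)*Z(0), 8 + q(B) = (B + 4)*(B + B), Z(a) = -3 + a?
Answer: 5474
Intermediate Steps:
q(B) = -8 + 2*B*(4 + B) (q(B) = -8 + (B + 4)*(B + B) = -8 + (4 + B)*(2*B) = -8 + 2*B*(4 + B))
D = 68 (D = 2 - (4 + 18)*(-3 + 0) = 2 - 22*(-3) = 2 - 1*(-66) = 2 + 66 = 68)
D + q(3)*159 = 68 + (-8 + 2*3² + 8*3)*159 = 68 + (-8 + 2*9 + 24)*159 = 68 + (-8 + 18 + 24)*159 = 68 + 34*159 = 68 + 5406 = 5474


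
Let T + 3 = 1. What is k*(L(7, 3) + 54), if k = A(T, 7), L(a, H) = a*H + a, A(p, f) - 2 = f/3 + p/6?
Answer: 328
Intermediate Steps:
T = -2 (T = -3 + 1 = -2)
A(p, f) = 2 + f/3 + p/6 (A(p, f) = 2 + (f/3 + p/6) = 2 + f/3 + p/6)
L(a, H) = a + H*a (L(a, H) = H*a + a = a + H*a)
k = 4 (k = 2 + (1/3)*7 + (1/6)*(-2) = 2 + 7/3 - 1/3 = 4)
k*(L(7, 3) + 54) = 4*(7*(1 + 3) + 54) = 4*(7*4 + 54) = 4*(28 + 54) = 4*82 = 328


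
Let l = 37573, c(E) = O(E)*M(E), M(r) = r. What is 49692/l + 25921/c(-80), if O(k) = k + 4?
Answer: 1276057093/228443840 ≈ 5.5859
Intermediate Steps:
O(k) = 4 + k
c(E) = E*(4 + E) (c(E) = (4 + E)*E = E*(4 + E))
49692/l + 25921/c(-80) = 49692/37573 + 25921/((-80*(4 - 80))) = 49692*(1/37573) + 25921/((-80*(-76))) = 49692/37573 + 25921/6080 = 1276057093/228443840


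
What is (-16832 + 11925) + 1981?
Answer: -2926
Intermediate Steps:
(-16832 + 11925) + 1981 = -4907 + 1981 = -2926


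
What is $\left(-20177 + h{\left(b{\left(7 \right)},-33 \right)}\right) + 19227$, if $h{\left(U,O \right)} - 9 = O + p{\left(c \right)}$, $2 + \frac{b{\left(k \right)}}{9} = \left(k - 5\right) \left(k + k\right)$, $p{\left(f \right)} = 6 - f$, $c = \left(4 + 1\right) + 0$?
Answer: $-973$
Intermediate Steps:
$c = 5$ ($c = 5 + 0 = 5$)
$b{\left(k \right)} = -18 + 18 k \left(-5 + k\right)$ ($b{\left(k \right)} = -18 + 9 \left(k - 5\right) \left(k + k\right) = -18 + 9 \left(-5 + k\right) 2 k = -18 + 9 \cdot 2 k \left(-5 + k\right) = -18 + 18 k \left(-5 + k\right)$)
$h{\left(U,O \right)} = 10 + O$ ($h{\left(U,O \right)} = 9 + \left(O + \left(6 - 5\right)\right) = 9 + \left(O + 1\right) = 9 + \left(1 + O\right) = 10 + O$)
$\left(-20177 + h{\left(b{\left(7 \right)},-33 \right)}\right) + 19227 = \left(-20177 + \left(10 - 33\right)\right) + 19227 = \left(-20177 - 23\right) + 19227 = -20200 + 19227 = -973$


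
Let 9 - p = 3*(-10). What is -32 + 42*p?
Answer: 1606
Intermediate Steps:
p = 39 (p = 9 - 3*(-10) = 9 - 1*(-30) = 9 + 30 = 39)
-32 + 42*p = -32 + 42*39 = -32 + 1638 = 1606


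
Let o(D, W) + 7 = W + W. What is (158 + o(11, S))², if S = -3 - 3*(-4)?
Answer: 28561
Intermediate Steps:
S = 9 (S = -3 + 12 = 9)
o(D, W) = -7 + 2*W (o(D, W) = -7 + (W + W) = -7 + 2*W)
(158 + o(11, S))² = (158 + (-7 + 2*9))² = (158 + (-7 + 18))² = (158 + 11)² = 169² = 28561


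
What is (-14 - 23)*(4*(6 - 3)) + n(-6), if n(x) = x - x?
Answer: -444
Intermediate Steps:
n(x) = 0
(-14 - 23)*(4*(6 - 3)) + n(-6) = (-14 - 23)*(4*(6 - 3)) + 0 = -148*3 + 0 = -37*12 + 0 = -444 + 0 = -444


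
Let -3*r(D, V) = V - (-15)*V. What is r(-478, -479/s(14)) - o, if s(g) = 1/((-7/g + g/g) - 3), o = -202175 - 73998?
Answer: 809359/3 ≈ 2.6979e+5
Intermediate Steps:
o = -276173
s(g) = 1/(-2 - 7/g) (s(g) = 1/((-7/g + 1) - 3) = 1/((1 - 7/g) - 3) = 1/(-2 - 7/g))
r(D, V) = -16*V/3 (r(D, V) = -(V - (-15)*V)/3 = -(V + 15*V)/3 = -16*V/3)
r(-478, -479/s(14)) - o = -(-7664)/(3*((-1*14/(7 + 2*14)))) - 1*(-276173) = -(-7664)/(3*((-1*14/(7 + 28)))) + 276173 = -(-7664)/(3*((-1*14/35))) + 276173 = -(-7664)/(3*((-1*14*1/35))) + 276173 = -(-7664)/(3*(-⅖)) + 276173 = -(-7664)*(-5)/(3*2) + 276173 = -16/3*2395/2 + 276173 = -19160/3 + 276173 = 809359/3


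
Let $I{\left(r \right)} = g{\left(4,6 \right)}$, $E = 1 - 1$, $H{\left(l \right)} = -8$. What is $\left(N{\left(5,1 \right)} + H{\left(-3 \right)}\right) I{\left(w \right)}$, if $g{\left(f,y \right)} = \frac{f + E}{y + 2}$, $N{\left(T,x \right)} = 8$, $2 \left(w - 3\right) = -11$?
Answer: $0$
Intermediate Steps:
$w = - \frac{5}{2}$ ($w = 3 + \frac{1}{2} \left(-11\right) = 3 - \frac{11}{2} = - \frac{5}{2} \approx -2.5$)
$E = 0$ ($E = 1 - 1 = 0$)
$g{\left(f,y \right)} = \frac{f}{2 + y}$ ($g{\left(f,y \right)} = \frac{f + 0}{y + 2} = \frac{f}{2 + y}$)
$I{\left(r \right)} = \frac{1}{2}$ ($I{\left(r \right)} = \frac{4}{2 + 6} = \frac{4}{8} = 4 \cdot \frac{1}{8} = \frac{1}{2}$)
$\left(N{\left(5,1 \right)} + H{\left(-3 \right)}\right) I{\left(w \right)} = \left(8 - 8\right) \frac{1}{2} = 0 \cdot \frac{1}{2} = 0$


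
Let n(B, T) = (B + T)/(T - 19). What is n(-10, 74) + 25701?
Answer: 1413619/55 ≈ 25702.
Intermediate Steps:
n(B, T) = (B + T)/(-19 + T)
n(-10, 74) + 25701 = (-10 + 74)/(-19 + 74) + 25701 = 64/55 + 25701 = 1413619/55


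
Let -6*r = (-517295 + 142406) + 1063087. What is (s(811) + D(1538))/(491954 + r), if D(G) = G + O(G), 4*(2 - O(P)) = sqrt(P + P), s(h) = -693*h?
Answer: -1681449/1131763 - 3*sqrt(769)/2263526 ≈ -1.4857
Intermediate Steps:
O(P) = 2 - sqrt(2)*sqrt(P)/4 (O(P) = 2 - sqrt(P + P)/4 = 2 - sqrt(2)*sqrt(P)/4)
D(G) = 2 + G - sqrt(2)*sqrt(G)/4 (D(G) = G + (2 - sqrt(2)*sqrt(G)/4) = 2 + G - sqrt(2)*sqrt(G)/4)
r = -344099/3 (r = -((-517295 + 142406) + 1063087)/6 = -(-374889 + 1063087)/6 = -1/6*688198 = -344099/3 ≈ -1.1470e+5)
(s(811) + D(1538))/(491954 + r) = (-693*811 + (2 + 1538 - sqrt(2)*sqrt(1538)/4))/(491954 - 344099/3) = (-562023 + (2 + 1538 - sqrt(769)/2))/(1131763/3) = (-562023 + (1540 - sqrt(769)/2))*(3/1131763) = (-560483 - sqrt(769)/2)*(3/1131763) = -1681449/1131763 - 3*sqrt(769)/2263526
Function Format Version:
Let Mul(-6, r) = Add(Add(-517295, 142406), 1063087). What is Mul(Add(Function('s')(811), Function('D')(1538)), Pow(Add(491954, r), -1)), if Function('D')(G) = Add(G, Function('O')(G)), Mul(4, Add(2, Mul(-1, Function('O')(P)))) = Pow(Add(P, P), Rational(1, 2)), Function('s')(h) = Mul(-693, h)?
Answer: Add(Rational(-1681449, 1131763), Mul(Rational(-3, 2263526), Pow(769, Rational(1, 2)))) ≈ -1.4857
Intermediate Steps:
Function('O')(P) = Add(2, Mul(Rational(-1, 4), Pow(2, Rational(1, 2)), Pow(P, Rational(1, 2)))) (Function('O')(P) = Add(2, Mul(Rational(-1, 4), Pow(Add(P, P), Rational(1, 2)))) = Add(2, Mul(Rational(-1, 4), Pow(Mul(2, P), Rational(1, 2)))) = Add(2, Mul(Rational(-1, 4), Mul(Pow(2, Rational(1, 2)), Pow(P, Rational(1, 2))))) = Add(2, Mul(Rational(-1, 4), Pow(2, Rational(1, 2)), Pow(P, Rational(1, 2)))))
Function('D')(G) = Add(2, G, Mul(Rational(-1, 4), Pow(2, Rational(1, 2)), Pow(G, Rational(1, 2)))) (Function('D')(G) = Add(G, Add(2, Mul(Rational(-1, 4), Pow(2, Rational(1, 2)), Pow(G, Rational(1, 2))))) = Add(2, G, Mul(Rational(-1, 4), Pow(2, Rational(1, 2)), Pow(G, Rational(1, 2)))))
r = Rational(-344099, 3) (r = Mul(Rational(-1, 6), Add(Add(-517295, 142406), 1063087)) = Mul(Rational(-1, 6), Add(-374889, 1063087)) = Mul(Rational(-1, 6), 688198) = Rational(-344099, 3) ≈ -1.1470e+5)
Mul(Add(Function('s')(811), Function('D')(1538)), Pow(Add(491954, r), -1)) = Mul(Add(Mul(-693, 811), Add(2, 1538, Mul(Rational(-1, 4), Pow(2, Rational(1, 2)), Pow(1538, Rational(1, 2))))), Pow(Add(491954, Rational(-344099, 3)), -1)) = Mul(Add(-562023, Add(2, 1538, Mul(Rational(-1, 2), Pow(769, Rational(1, 2))))), Pow(Rational(1131763, 3), -1)) = Mul(Add(-562023, Add(1540, Mul(Rational(-1, 2), Pow(769, Rational(1, 2))))), Rational(3, 1131763)) = Mul(Add(-560483, Mul(Rational(-1, 2), Pow(769, Rational(1, 2)))), Rational(3, 1131763)) = Add(Rational(-1681449, 1131763), Mul(Rational(-3, 2263526), Pow(769, Rational(1, 2))))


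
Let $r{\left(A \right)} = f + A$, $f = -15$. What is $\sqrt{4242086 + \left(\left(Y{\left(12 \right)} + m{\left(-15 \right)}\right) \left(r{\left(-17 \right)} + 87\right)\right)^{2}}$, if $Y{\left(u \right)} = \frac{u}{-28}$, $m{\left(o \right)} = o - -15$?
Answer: $\frac{\sqrt{207889439}}{7} \approx 2059.8$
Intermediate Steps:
$m{\left(o \right)} = 15 + o$ ($m{\left(o \right)} = o + 15 = 15 + o$)
$r{\left(A \right)} = -15 + A$
$Y{\left(u \right)} = - \frac{u}{28}$ ($Y{\left(u \right)} = u \left(- \frac{1}{28}\right) = - \frac{u}{28}$)
$\sqrt{4242086 + \left(\left(Y{\left(12 \right)} + m{\left(-15 \right)}\right) \left(r{\left(-17 \right)} + 87\right)\right)^{2}} = \sqrt{4242086 + \left(\left(\left(- \frac{1}{28}\right) 12 + \left(15 - 15\right)\right) \left(\left(-15 - 17\right) + 87\right)\right)^{2}} = \sqrt{4242086 + \left(\left(- \frac{3}{7} + 0\right) \left(-32 + 87\right)\right)^{2}} = \sqrt{4242086 + \left(\left(- \frac{3}{7}\right) 55\right)^{2}} = \sqrt{4242086 + \left(- \frac{165}{7}\right)^{2}} = \sqrt{4242086 + \frac{27225}{49}} = \sqrt{\frac{207889439}{49}} = \frac{\sqrt{207889439}}{7}$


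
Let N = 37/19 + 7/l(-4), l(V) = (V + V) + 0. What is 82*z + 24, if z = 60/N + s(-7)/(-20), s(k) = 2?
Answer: 3752077/815 ≈ 4603.8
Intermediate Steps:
l(V) = 2*V (l(V) = 2*V + 0 = 2*V)
N = 163/152 (N = 37/19 + 7/((2*(-4))) = 37*(1/19) + 7/(-8) = 37/19 + 7*(-⅛) = 37/19 - 7/8 = 163/152 ≈ 1.0724)
z = 91037/1630 (z = 60/(163/152) + 2/(-20) = 60*(152/163) + 2*(-1/20) = 9120/163 - ⅒ = 91037/1630 ≈ 55.851)
82*z + 24 = 82*(91037/1630) + 24 = 3732517/815 + 24 = 3752077/815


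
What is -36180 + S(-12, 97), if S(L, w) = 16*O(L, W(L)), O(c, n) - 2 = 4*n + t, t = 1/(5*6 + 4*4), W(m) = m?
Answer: -849060/23 ≈ -36916.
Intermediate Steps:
t = 1/46 (t = 1/(30 + 16) = 1/46 ≈ 0.021739)
O(c, n) = 93/46 + 4*n (O(c, n) = 2 + (4*n + 1/46) = 2 + (1/46 + 4*n) = 93/46 + 4*n)
S(L, w) = 744/23 + 64*L (S(L, w) = 16*(93/46 + 4*L) = 744/23 + 64*L)
-36180 + S(-12, 97) = -36180 + (744/23 + 64*(-12)) = -36180 + (744/23 - 768) = -36180 - 16920/23 = -849060/23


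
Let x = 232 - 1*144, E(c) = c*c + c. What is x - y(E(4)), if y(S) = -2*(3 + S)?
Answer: 134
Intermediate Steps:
E(c) = c + c**2 (E(c) = c**2 + c = c + c**2)
y(S) = -6 - 2*S
x = 88 (x = 232 - 144 = 88)
x - y(E(4)) = 88 - (-6 - 8*(1 + 4)) = 88 - (-6 - 8*5) = 88 - (-6 - 2*20) = 88 - (-6 - 40) = 88 - 1*(-46) = 88 + 46 = 134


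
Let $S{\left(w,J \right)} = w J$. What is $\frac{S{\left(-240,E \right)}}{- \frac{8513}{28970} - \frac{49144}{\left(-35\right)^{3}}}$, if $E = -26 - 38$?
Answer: $\frac{3815696640000}{211741361} \approx 18021.0$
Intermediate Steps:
$E = -64$
$S{\left(w,J \right)} = J w$
$\frac{S{\left(-240,E \right)}}{- \frac{8513}{28970} - \frac{49144}{\left(-35\right)^{3}}} = \frac{\left(-64\right) \left(-240\right)}{- \frac{8513}{28970} - \frac{49144}{\left(-35\right)^{3}}} = \frac{15360}{\left(-8513\right) \frac{1}{28970} - \frac{49144}{-42875}} = \frac{15360}{- \frac{8513}{28970} - - \frac{49144}{42875}} = \frac{15360}{- \frac{8513}{28970} + \frac{49144}{42875}} = \frac{15360}{\frac{211741361}{248417750}} = 15360 \cdot \frac{248417750}{211741361} = \frac{3815696640000}{211741361}$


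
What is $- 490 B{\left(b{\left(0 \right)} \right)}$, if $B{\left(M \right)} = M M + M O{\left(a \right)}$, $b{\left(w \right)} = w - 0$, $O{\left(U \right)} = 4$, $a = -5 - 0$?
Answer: $0$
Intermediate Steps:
$a = -5$ ($a = -5 + 0 = -5$)
$b{\left(w \right)} = w$ ($b{\left(w \right)} = w + 0 = w$)
$B{\left(M \right)} = M^{2} + 4 M$ ($B{\left(M \right)} = M M + M 4 = M^{2} + 4 M$)
$- 490 B{\left(b{\left(0 \right)} \right)} = - 490 \cdot 0 \left(4 + 0\right) = - 490 \cdot 0 \cdot 4 = \left(-490\right) 0 = 0$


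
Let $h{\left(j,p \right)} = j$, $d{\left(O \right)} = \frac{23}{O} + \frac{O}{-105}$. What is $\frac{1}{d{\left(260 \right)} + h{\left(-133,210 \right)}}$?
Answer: $- \frac{5460}{739217} \approx -0.0073862$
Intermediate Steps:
$d{\left(O \right)} = \frac{23}{O} - \frac{O}{105}$ ($d{\left(O \right)} = \frac{23}{O} + O \left(- \frac{1}{105}\right) = \frac{23}{O} - \frac{O}{105}$)
$\frac{1}{d{\left(260 \right)} + h{\left(-133,210 \right)}} = \frac{1}{\left(\frac{23}{260} - \frac{52}{21}\right) - 133} = \frac{1}{- \frac{13037}{5460} - 133} = \frac{1}{- \frac{739217}{5460}} = - \frac{5460}{739217}$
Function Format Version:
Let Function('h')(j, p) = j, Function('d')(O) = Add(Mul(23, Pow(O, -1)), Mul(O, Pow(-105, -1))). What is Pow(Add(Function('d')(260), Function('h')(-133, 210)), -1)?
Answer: Rational(-5460, 739217) ≈ -0.0073862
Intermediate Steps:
Function('d')(O) = Add(Mul(23, Pow(O, -1)), Mul(Rational(-1, 105), O)) (Function('d')(O) = Add(Mul(23, Pow(O, -1)), Mul(O, Rational(-1, 105))) = Add(Mul(23, Pow(O, -1)), Mul(Rational(-1, 105), O)))
Pow(Add(Function('d')(260), Function('h')(-133, 210)), -1) = Pow(Add(Add(Mul(23, Pow(260, -1)), Mul(Rational(-1, 105), 260)), -133), -1) = Pow(Add(Add(Mul(23, Rational(1, 260)), Rational(-52, 21)), -133), -1) = Pow(Add(Add(Rational(23, 260), Rational(-52, 21)), -133), -1) = Pow(Add(Rational(-13037, 5460), -133), -1) = Pow(Rational(-739217, 5460), -1) = Rational(-5460, 739217)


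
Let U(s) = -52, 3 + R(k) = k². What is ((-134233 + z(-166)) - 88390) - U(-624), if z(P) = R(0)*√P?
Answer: -222571 - 3*I*√166 ≈ -2.2257e+5 - 38.652*I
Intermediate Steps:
R(k) = -3 + k²
z(P) = -3*√P (z(P) = (-3 + 0²)*√P = (-3 + 0)*√P = -3*√P)
((-134233 + z(-166)) - 88390) - U(-624) = ((-134233 - 3*I*√166) - 88390) - 1*(-52) = ((-134233 - 3*I*√166) - 88390) + 52 = (-222623 - 3*I*√166) + 52 = -222571 - 3*I*√166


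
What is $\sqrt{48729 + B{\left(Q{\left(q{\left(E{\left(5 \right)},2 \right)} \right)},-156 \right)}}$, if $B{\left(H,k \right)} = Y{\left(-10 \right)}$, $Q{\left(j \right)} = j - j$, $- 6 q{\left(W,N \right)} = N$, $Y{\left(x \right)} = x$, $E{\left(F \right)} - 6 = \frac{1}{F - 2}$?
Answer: $\sqrt{48719} \approx 220.72$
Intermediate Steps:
$E{\left(F \right)} = 6 + \frac{1}{-2 + F}$ ($E{\left(F \right)} = 6 + \frac{1}{F - 2} = 6 + \frac{1}{-2 + F}$)
$q{\left(W,N \right)} = - \frac{N}{6}$
$Q{\left(j \right)} = 0$
$B{\left(H,k \right)} = -10$
$\sqrt{48729 + B{\left(Q{\left(q{\left(E{\left(5 \right)},2 \right)} \right)},-156 \right)}} = \sqrt{48729 - 10} = \sqrt{48719}$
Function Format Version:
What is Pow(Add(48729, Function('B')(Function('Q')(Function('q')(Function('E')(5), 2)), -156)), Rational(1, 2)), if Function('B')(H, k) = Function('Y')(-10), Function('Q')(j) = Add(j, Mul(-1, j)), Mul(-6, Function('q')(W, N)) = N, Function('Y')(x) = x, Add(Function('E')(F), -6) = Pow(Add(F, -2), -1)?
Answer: Pow(48719, Rational(1, 2)) ≈ 220.72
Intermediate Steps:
Function('E')(F) = Add(6, Pow(Add(-2, F), -1)) (Function('E')(F) = Add(6, Pow(Add(F, -2), -1)) = Add(6, Pow(Add(-2, F), -1)))
Function('q')(W, N) = Mul(Rational(-1, 6), N)
Function('Q')(j) = 0
Function('B')(H, k) = -10
Pow(Add(48729, Function('B')(Function('Q')(Function('q')(Function('E')(5), 2)), -156)), Rational(1, 2)) = Pow(Add(48729, -10), Rational(1, 2)) = Pow(48719, Rational(1, 2))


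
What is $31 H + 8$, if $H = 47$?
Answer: $1465$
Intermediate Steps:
$31 H + 8 = 31 \cdot 47 + 8 = 1457 + 8 = 1465$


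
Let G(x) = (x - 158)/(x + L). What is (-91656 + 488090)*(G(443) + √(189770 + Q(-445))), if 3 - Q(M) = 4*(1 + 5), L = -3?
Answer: 11298369/44 + 396434*√189749 ≈ 1.7294e+8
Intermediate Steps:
Q(M) = -21 (Q(M) = 3 - 4*(1 + 5) = 3 - 4*6 = 3 - 1*24 = 3 - 24 = -21)
G(x) = (-158 + x)/(-3 + x) (G(x) = (x - 158)/(x - 3) = (-158 + x)/(-3 + x))
(-91656 + 488090)*(G(443) + √(189770 + Q(-445))) = (-91656 + 488090)*((-158 + 443)/(-3 + 443) + √(189770 - 21)) = 396434*(285/440 + √189749) = 396434*((1/440)*285 + √189749) = 396434*(57/88 + √189749) = 11298369/44 + 396434*√189749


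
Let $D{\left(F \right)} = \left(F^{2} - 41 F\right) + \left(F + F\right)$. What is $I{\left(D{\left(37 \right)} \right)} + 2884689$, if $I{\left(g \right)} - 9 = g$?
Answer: $2884624$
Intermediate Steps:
$D{\left(F \right)} = F^{2} - 39 F$ ($D{\left(F \right)} = \left(F^{2} - 41 F\right) + 2 F = F^{2} - 39 F$)
$I{\left(g \right)} = 9 + g$
$I{\left(D{\left(37 \right)} \right)} + 2884689 = \left(9 + 37 \left(-39 + 37\right)\right) + 2884689 = \left(9 + 37 \left(-2\right)\right) + 2884689 = \left(9 - 74\right) + 2884689 = -65 + 2884689 = 2884624$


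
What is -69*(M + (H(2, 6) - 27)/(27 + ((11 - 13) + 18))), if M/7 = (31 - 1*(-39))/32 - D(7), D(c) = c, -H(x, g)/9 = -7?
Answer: 1559469/688 ≈ 2266.7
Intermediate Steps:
H(x, g) = 63 (H(x, g) = -9*(-7) = 63)
M = -539/16 (M = 7*((31 - 1*(-39))/32 - 1*7) = 7*((31 + 39)*(1/32) - 7) = 7*(70*(1/32) - 7) = 7*(35/16 - 7) = 7*(-77/16) = -539/16 ≈ -33.688)
-69*(M + (H(2, 6) - 27)/(27 + ((11 - 13) + 18))) = -69*(-539/16 + (63 - 27)/(27 + ((11 - 13) + 18))) = -69*(-539/16 + 36/(27 + (-2 + 18))) = -69*(-539/16 + 36/(27 + 16)) = -69*(-539/16 + 36/43) = -69*(-22601/688) = 1559469/688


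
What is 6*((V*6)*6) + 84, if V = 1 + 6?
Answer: 1596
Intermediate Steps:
V = 7
6*((V*6)*6) + 84 = 6*((7*6)*6) + 84 = 6*(42*6) + 84 = 6*252 + 84 = 1512 + 84 = 1596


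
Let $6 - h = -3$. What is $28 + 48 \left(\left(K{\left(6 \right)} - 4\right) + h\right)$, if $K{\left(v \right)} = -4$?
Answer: $76$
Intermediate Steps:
$h = 9$ ($h = 6 - -3 = 6 + 3 = 9$)
$28 + 48 \left(\left(K{\left(6 \right)} - 4\right) + h\right) = 28 + 48 \left(\left(-4 - 4\right) + 9\right) = 28 + 48 \left(-8 + 9\right) = 28 + 48 \cdot 1 = 28 + 48 = 76$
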